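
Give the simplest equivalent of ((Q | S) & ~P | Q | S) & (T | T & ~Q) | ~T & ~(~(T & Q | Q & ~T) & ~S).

Q | S

((Q | S) & ~P | Q | S) & (T | T & ~Q) | ~T & ~(~(T & Q | Q & ~T) & ~S)
= ((Q | S) & ~P | Q | S) & (T | T & ~Q) | ~T & ~(~Q & ~S)   [distribution]
= ((Q | S) & ~P | Q | S) & (T | T & ~Q) | ~T & (Q | S)   [De Morgan]
= ((Q | S) & ~P | Q | S) & T | ~T & (Q | S)   [absorption]
= (Q | S) & T | ~T & (Q | S)   [absorption]
= Q | S   [distribution]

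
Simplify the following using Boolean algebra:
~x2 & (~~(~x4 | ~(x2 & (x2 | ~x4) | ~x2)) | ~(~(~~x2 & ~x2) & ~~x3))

~x2 & (~x4 | ~x3)

~x2 & (~~(~x4 | ~(x2 & (x2 | ~x4) | ~x2)) | ~(~(~~x2 & ~x2) & ~~x3))
= ~x2 & (~~(~x4 | ~(x2 | ~x2)) | ~(~(~~x2 & ~x2) & ~~x3))   [absorption]
= ~x2 & (~~(~x4 | ~(x2 | ~x2)) | ~((~x2 | x2) & ~~x3))   [De Morgan]
= ~x2 & (~~(~x4 | ~(x2 | ~x2)) | ~((~x2 | x2) & x3))   [double negation]
= ~x2 & (~(x4 & (x2 | ~x2)) | ~((~x2 | x2) & x3))   [De Morgan]
= ~x2 & (~(x4 & (x2 | ~x2)) | ~x3)   [complement / identity]
= ~x2 & (~x4 | ~x3)   [complement / identity]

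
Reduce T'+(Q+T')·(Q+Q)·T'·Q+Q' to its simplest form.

T'+(Q+T')·(Q+Q)·T'·Q+Q'
= T'+(T'·Q+Q)·T'·Q+Q'   (distribution)
= T'+T'·Q+Q'   (absorption)
= T'+Q'   (absorption)

T'+Q'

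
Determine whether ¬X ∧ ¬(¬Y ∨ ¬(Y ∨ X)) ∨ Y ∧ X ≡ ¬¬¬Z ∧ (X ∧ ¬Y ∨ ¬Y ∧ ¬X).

No

E1: ¬X ∧ ¬(¬Y ∨ ¬(Y ∨ X)) ∨ Y ∧ X
    = ¬X ∧ Y ∧ (Y ∨ X) ∨ Y ∧ X   (De Morgan)
    = ¬X ∧ Y ∨ Y ∧ X   (absorption)
    = Y   (distribution)
E2: ¬¬¬Z ∧ (X ∧ ¬Y ∨ ¬Y ∧ ¬X)
    = ¬¬¬Z ∧ ¬Y   (distribution)
    = ¬Z ∧ ¬Y   (double negation)
These differ: at X=0, Y=1, Z=0, E1 = 1 but E2 = 0.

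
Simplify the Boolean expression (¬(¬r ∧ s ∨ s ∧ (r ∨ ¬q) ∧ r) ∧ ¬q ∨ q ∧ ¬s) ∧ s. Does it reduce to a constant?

False

(¬(¬r ∧ s ∨ s ∧ (r ∨ ¬q) ∧ r) ∧ ¬q ∨ q ∧ ¬s) ∧ s
= (¬(¬r ∧ s ∨ s ∧ r) ∧ ¬q ∨ q ∧ ¬s) ∧ s   (absorption)
= (¬s ∧ ¬q ∨ q ∧ ¬s) ∧ s   (distribution)
= ¬s ∧ s   (distribution)
= False   (complement)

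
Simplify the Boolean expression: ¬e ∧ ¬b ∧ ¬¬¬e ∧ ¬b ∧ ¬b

¬e ∧ ¬b ∧ ¬¬¬e ∧ ¬b ∧ ¬b
= ¬e ∧ ¬b ∧ ¬¬¬e ∧ ¬b
= ¬e ∧ ¬b ∧ ¬e ∧ ¬b
= ¬e ∧ ¬b

¬e ∧ ¬b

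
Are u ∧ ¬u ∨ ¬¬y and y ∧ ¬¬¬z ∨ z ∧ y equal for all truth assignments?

Yes

E1: u ∧ ¬u ∨ ¬¬y
    = u ∧ ¬u ∨ y   (double negation)
    = y   (complement / identity)
E2: y ∧ ¬¬¬z ∨ z ∧ y
    = y ∧ ¬z ∨ z ∧ y   (double negation)
    = y   (distribution)
Both reduce to y, so they are equivalent.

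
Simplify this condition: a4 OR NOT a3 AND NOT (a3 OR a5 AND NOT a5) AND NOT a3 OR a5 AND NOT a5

a4 OR NOT a3

a4 OR NOT a3 AND NOT (a3 OR a5 AND NOT a5) AND NOT a3 OR a5 AND NOT a5
= a4 OR NOT a3 AND NOT a3 AND NOT a3 OR a5 AND NOT a5   (complement / identity)
= a4 OR NOT a3 AND NOT a3 OR a5 AND NOT a5   (idempotence)
= a4 OR NOT a3 AND NOT a3   (complement / identity)
= a4 OR NOT a3   (idempotence)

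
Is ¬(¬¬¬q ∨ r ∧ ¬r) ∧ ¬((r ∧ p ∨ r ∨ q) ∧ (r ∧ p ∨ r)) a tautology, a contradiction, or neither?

neither

¬(¬¬¬q ∨ r ∧ ¬r) ∧ ¬((r ∧ p ∨ r ∨ q) ∧ (r ∧ p ∨ r))
= ¬¬¬¬q ∧ ¬((r ∧ p ∨ r ∨ q) ∧ (r ∧ p ∨ r))   (complement / identity)
= ¬¬¬¬q ∧ ¬(r ∧ p ∨ r)   (absorption)
= ¬¬q ∧ ¬(r ∧ p ∨ r)   (double negation)
= q ∧ ¬(r ∧ p ∨ r)   (double negation)
= q ∧ ¬r   (absorption)
This depends on q, r, so it is not a constant.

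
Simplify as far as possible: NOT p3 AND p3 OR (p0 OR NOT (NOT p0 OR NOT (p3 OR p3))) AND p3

NOT p3 AND p3 OR (p0 OR NOT (NOT p0 OR NOT (p3 OR p3))) AND p3
= NOT p3 AND p3 OR (p0 OR NOT (NOT p0 OR NOT p3)) AND p3   (idempotence)
= NOT p3 AND p3 OR (p0 OR p0 AND p3) AND p3   (De Morgan)
= NOT p3 AND p3 OR p0 AND p3   (absorption)
= p0 AND p3   (complement / identity)

p0 AND p3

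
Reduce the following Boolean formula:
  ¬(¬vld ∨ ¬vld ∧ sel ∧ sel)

vld

¬(¬vld ∨ ¬vld ∧ sel ∧ sel)
= ¬(¬vld ∨ ¬vld ∧ sel)   (idempotence)
= ¬¬vld   (absorption)
= vld   (double negation)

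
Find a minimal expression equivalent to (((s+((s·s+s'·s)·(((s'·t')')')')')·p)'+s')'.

(((s+((s·s+s'·s)·(((s'·t')')')')')·p)'+s')'
= (((s+((s·s+s'·s)·(s'·t')')')·p)'+s')'   (double negation)
= (((s+((s·s+s'·s)·(s+t))')·p)'+s')'   (De Morgan)
= (((s+(s·(s+t))')·p)'+s')'   (distribution)
= (((s+s')·p)'+s')'   (absorption)
= (s+s')·p·s   (De Morgan)
= p·s   (complement / identity)

p·s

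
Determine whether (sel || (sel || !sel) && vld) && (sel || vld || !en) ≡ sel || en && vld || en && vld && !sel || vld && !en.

Yes

E1: (sel || (sel || !sel) && vld) && (sel || vld || !en)
    = (sel || vld) && (sel || vld || !en)   [complement / identity]
    = sel || vld   [absorption]
E2: sel || en && vld || en && vld && !sel || vld && !en
    = sel || en && vld || vld && !en   [absorption]
    = sel || vld   [distribution]
Both reduce to sel || vld, so they are equivalent.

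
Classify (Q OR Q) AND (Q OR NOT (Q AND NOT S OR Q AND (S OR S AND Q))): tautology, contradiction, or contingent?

contingent

(Q OR Q) AND (Q OR NOT (Q AND NOT S OR Q AND (S OR S AND Q)))
= (Q OR Q) AND (Q OR NOT (Q AND NOT S OR Q AND S))   — absorption
= Q AND NOT (Q AND NOT S OR Q AND S) OR Q   — distribution
= Q AND NOT Q OR Q   — distribution
= Q   — complement / identity
This depends on Q, so it is not a constant.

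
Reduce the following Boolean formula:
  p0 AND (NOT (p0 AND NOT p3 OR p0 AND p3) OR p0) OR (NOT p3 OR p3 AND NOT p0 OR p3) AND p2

p0 OR p2

p0 AND (NOT (p0 AND NOT p3 OR p0 AND p3) OR p0) OR (NOT p3 OR p3 AND NOT p0 OR p3) AND p2
= p0 AND (NOT p0 OR p0) OR (NOT p3 OR p3 AND NOT p0 OR p3) AND p2
= p0 OR (NOT p3 OR p3 AND NOT p0 OR p3) AND p2
= p0 OR (NOT p3 OR p3) AND p2
= p0 OR p2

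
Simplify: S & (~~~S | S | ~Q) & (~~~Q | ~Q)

S & (~~~S | S | ~Q) & (~~~Q | ~Q)
= S & (~~~S | S | ~Q) & (~Q | ~Q)   — double negation
= S & (~S | S | ~Q) & (~Q | ~Q)   — double negation
= S & ((~S | S) & ~Q | ~Q)   — distribution
= S & (~Q | ~Q)   — complement / identity
= S & ~Q   — idempotence

S & ~Q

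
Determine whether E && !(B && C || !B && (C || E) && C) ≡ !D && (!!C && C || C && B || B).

No

E1: E && !(B && C || !B && (C || E) && C)
    = E && !(B && C || !B && C)   [absorption]
    = E && !C   [distribution]
E2: !D && (!!C && C || C && B || B)
    = !D && (C && C || C && B || B)   [double negation]
    = !D && (C && (C || B) || B)   [distribution]
    = !D && (C || B)   [absorption]
These differ: at B=1, C=1, D=0, E=0, E1 = 0 but E2 = 1.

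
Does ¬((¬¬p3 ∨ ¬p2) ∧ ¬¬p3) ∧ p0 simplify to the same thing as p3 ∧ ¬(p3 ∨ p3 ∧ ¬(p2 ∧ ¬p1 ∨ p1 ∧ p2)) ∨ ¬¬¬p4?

E1: ¬((¬¬p3 ∨ ¬p2) ∧ ¬¬p3) ∧ p0
    = ¬¬¬p3 ∧ p0   (absorption)
    = ¬p3 ∧ p0   (double negation)
E2: p3 ∧ ¬(p3 ∨ p3 ∧ ¬(p2 ∧ ¬p1 ∨ p1 ∧ p2)) ∨ ¬¬¬p4
    = p3 ∧ ¬(p3 ∨ p3 ∧ ¬p2) ∨ ¬¬¬p4   (distribution)
    = p3 ∧ ¬p3 ∨ ¬¬¬p4   (absorption)
    = ¬¬¬p4   (complement / identity)
    = ¬p4   (double negation)
These differ: at p0=0, p1=0, p2=1, p3=0, p4=0, E1 = 0 but E2 = 1.

No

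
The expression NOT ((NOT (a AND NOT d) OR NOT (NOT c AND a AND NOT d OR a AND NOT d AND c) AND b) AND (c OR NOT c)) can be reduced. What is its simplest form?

a AND NOT d

NOT ((NOT (a AND NOT d) OR NOT (NOT c AND a AND NOT d OR a AND NOT d AND c) AND b) AND (c OR NOT c))
= NOT ((NOT (a AND NOT d) OR NOT (a AND NOT d) AND b) AND (c OR NOT c))   — distribution
= NOT (NOT (a AND NOT d) AND (c OR NOT c))   — absorption
= NOT NOT (a AND NOT d)   — complement / identity
= a AND NOT d   — double negation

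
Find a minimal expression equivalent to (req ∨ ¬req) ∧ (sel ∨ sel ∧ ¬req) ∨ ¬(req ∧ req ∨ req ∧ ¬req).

(req ∨ ¬req) ∧ (sel ∨ sel ∧ ¬req) ∨ ¬(req ∧ req ∨ req ∧ ¬req)
= sel ∨ sel ∧ ¬req ∨ ¬(req ∧ req ∨ req ∧ ¬req)   (complement / identity)
= sel ∨ ¬(req ∧ req ∨ req ∧ ¬req)   (absorption)
= sel ∨ ¬(req ∧ (req ∨ ¬req))   (distribution)
= sel ∨ ¬req   (complement / identity)

sel ∨ ¬req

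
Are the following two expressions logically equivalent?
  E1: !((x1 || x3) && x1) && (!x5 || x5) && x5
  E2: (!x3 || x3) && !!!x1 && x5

Yes

E1: !((x1 || x3) && x1) && (!x5 || x5) && x5
    = !((x1 || x3) && x1) && x5   (complement / identity)
    = !x1 && x5   (absorption)
E2: (!x3 || x3) && !!!x1 && x5
    = !!!x1 && x5   (complement / identity)
    = !x1 && x5   (double negation)
Both reduce to !x1 && x5, so they are equivalent.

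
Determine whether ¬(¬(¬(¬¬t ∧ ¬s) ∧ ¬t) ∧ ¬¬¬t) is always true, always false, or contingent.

¬(¬(¬(¬¬t ∧ ¬s) ∧ ¬t) ∧ ¬¬¬t)
= ¬(¬¬t ∧ ¬s) ∧ ¬t ∨ ¬¬t
= (¬t ∨ s) ∧ ¬t ∨ ¬¬t
= (¬t ∨ s) ∧ ¬t ∨ t
= ¬t ∨ t
= True

always true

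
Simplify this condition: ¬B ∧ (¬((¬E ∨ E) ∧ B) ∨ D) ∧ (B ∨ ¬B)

¬B ∧ (¬((¬E ∨ E) ∧ B) ∨ D) ∧ (B ∨ ¬B)
= ¬B ∧ (¬((¬E ∨ E) ∧ B) ∨ D)   (complement / identity)
= ¬B ∧ (¬B ∨ D)   (complement / identity)
= ¬B   (absorption)

¬B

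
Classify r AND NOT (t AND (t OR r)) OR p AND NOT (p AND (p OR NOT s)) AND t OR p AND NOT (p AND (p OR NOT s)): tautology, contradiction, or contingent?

r AND NOT (t AND (t OR r)) OR p AND NOT (p AND (p OR NOT s)) AND t OR p AND NOT (p AND (p OR NOT s))
= r AND NOT (t AND (t OR r)) OR p AND NOT (p AND (p OR NOT s))   [absorption]
= r AND NOT (t AND (t OR r)) OR p AND NOT p   [absorption]
= r AND NOT t OR p AND NOT p   [absorption]
= r AND NOT t   [complement / identity]
This depends on r, t, so it is not a constant.

contingent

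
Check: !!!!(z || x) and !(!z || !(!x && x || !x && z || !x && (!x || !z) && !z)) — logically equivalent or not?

E1: !!!!(z || x)
    = !!(z || x)   — double negation
    = z || x   — double negation
E2: !(!z || !(!x && x || !x && z || !x && (!x || !z) && !z))
    = !(!z || !(!x && x || !x && z || !x && !z))   — absorption
    = !(!z || !(!x && z || !x && !z))   — complement / identity
    = !(!z || !!x)   — distribution
    = z && !x   — De Morgan
These differ: at x=1, z=0, E1 = 1 but E2 = 0.

No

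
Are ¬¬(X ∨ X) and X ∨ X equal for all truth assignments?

E1: ¬¬(X ∨ X)
    = ¬¬X
    = X
E2: X ∨ X
    = X
Both reduce to X, so they are equivalent.

Yes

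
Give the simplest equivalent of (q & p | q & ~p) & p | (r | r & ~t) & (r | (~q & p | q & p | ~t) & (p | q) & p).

(q & p | q & ~p) & p | (r | r & ~t) & (r | (~q & p | q & p | ~t) & (p | q) & p)
= (q & p | q & ~p) & p | (r | r & ~t) & (r | (p | ~t) & (p | q) & p)   — distribution
= (q & p | q & ~p) & p | (r | r & ~t) & (r | (p | ~t) & p)   — absorption
= q & p | (r | r & ~t) & (r | (p | ~t) & p)   — distribution
= q & p | r & (r | (p | ~t) & p)   — absorption
= q & p | r & (r | p)   — absorption
= q & p | r   — absorption

q & p | r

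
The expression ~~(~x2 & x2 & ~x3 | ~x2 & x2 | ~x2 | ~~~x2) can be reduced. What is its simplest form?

~x2

~~(~x2 & x2 & ~x3 | ~x2 & x2 | ~x2 | ~~~x2)
= ~~(~x2 & x2 | ~x2 | ~~~x2)   [absorption]
= ~~(~x2 & x2 | ~x2 | ~x2)   [double negation]
= ~~(~x2 | ~x2)   [complement / identity]
= ~~~x2   [idempotence]
= ~x2   [double negation]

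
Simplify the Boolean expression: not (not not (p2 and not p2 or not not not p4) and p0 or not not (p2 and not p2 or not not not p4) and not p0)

not (not not (p2 and not p2 or not not not p4) and p0 or not not (p2 and not p2 or not not not p4) and not p0)
= not not not (p2 and not p2 or not not not p4)   — distribution
= not not not not not not p4   — complement / identity
= not not not not p4   — double negation
= not not p4   — double negation
= p4   — double negation

p4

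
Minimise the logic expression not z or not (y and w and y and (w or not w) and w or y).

not z or not y

not z or not (y and w and y and (w or not w) and w or y)
= not z or not (y and w and y and w or y)   [complement / identity]
= not z or not (y and w or y)   [idempotence]
= not z or not y   [absorption]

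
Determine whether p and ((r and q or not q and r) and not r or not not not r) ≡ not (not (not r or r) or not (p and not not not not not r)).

E1: p and ((r and q or not q and r) and not r or not not not r)
    = p and (r and not r or not not not r)   — distribution
    = p and (r and not r or not r)   — double negation
    = p and not r   — complement / identity
E2: not (not (not r or r) or not (p and not not not not not r))
    = (not r or r) and p and not not not not not r   — De Morgan
    = (not r or r) and p and not not not r   — double negation
    = p and not not not r   — complement / identity
    = p and not r   — double negation
Both reduce to p and not r, so they are equivalent.

Yes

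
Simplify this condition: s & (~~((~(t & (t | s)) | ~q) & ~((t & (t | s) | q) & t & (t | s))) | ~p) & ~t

s & ~t

s & (~~((~(t & (t | s)) | ~q) & ~((t & (t | s) | q) & t & (t | s))) | ~p) & ~t
= s & (~~((~(t & (t | s)) | ~q) & ~(t & (t | s))) | ~p) & ~t
= s & (~~~(t & (t | s)) | ~p) & ~t
= s & (~~~t | ~p) & ~t
= s & (~t | ~p) & ~t
= s & ~t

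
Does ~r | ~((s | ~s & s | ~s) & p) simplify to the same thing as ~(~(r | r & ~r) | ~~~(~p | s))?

No

E1: ~r | ~((s | ~s & s | ~s) & p)
    = ~r | ~((s | ~s) & p)   (complement / identity)
    = ~r | ~p   (complement / identity)
E2: ~(~(r | r & ~r) | ~~~(~p | s))
    = (r | r & ~r) & ~~(~p | s)   (De Morgan)
    = (r | r & ~r) & (~p | s)   (double negation)
    = r & (~p | s)   (complement / identity)
These differ: at p=1, r=0, s=0, E1 = 1 but E2 = 0.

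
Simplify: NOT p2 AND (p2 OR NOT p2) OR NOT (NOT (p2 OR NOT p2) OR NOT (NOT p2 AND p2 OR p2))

NOT p2 AND (p2 OR NOT p2) OR NOT (NOT (p2 OR NOT p2) OR NOT (NOT p2 AND p2 OR p2))
= NOT p2 AND (p2 OR NOT p2) OR NOT (NOT (p2 OR NOT p2) OR NOT p2)   [complement / identity]
= NOT p2 AND (p2 OR NOT p2) OR (p2 OR NOT p2) AND p2   [De Morgan]
= p2 OR NOT p2   [distribution]
= TRUE   [complement]

TRUE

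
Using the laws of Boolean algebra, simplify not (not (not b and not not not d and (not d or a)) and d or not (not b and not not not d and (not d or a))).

not b and not d

not (not (not b and not not not d and (not d or a)) and d or not (not b and not not not d and (not d or a)))
= not not (not b and not not not d and (not d or a))   (absorption)
= not not (not b and not d and (not d or a))   (double negation)
= not not (not b and not d)   (absorption)
= not b and not d   (double negation)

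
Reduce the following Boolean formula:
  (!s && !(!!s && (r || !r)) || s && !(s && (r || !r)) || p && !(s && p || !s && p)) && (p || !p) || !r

!s || !r

(!s && !(!!s && (r || !r)) || s && !(s && (r || !r)) || p && !(s && p || !s && p)) && (p || !p) || !r
= (!s && !(!!s && (r || !r)) || s && !(s && (r || !r)) || p && !p) && (p || !p) || !r   (distribution)
= !s && !(!!s && (r || !r)) || s && !(s && (r || !r)) || p && !p || !r   (complement / identity)
= !s && !(!!s && (r || !r)) || s && !(s && (r || !r)) || !r   (complement / identity)
= !s && !(s && (r || !r)) || s && !(s && (r || !r)) || !r   (double negation)
= !(s && (r || !r)) || !r   (distribution)
= !s || !r   (complement / identity)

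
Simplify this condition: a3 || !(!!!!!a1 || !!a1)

a3 || !(!!!!!a1 || !!a1)
= a3 || !(!!!a1 || !!a1)   — double negation
= a3 || !(!a1 || !!a1)   — double negation
= a3 || a1 && !a1   — De Morgan
= a3   — complement / identity

a3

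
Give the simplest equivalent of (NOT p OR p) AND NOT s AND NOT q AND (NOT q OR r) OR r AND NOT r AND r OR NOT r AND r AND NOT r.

NOT s AND NOT q

(NOT p OR p) AND NOT s AND NOT q AND (NOT q OR r) OR r AND NOT r AND r OR NOT r AND r AND NOT r
= (NOT p OR p) AND NOT s AND NOT q OR r AND NOT r AND r OR NOT r AND r AND NOT r   (absorption)
= (NOT p OR p) AND NOT s AND NOT q OR NOT r AND r   (distribution)
= NOT s AND NOT q OR NOT r AND r   (complement / identity)
= NOT s AND NOT q   (complement / identity)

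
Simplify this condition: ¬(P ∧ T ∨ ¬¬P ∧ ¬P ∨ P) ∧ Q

¬P ∧ Q

¬(P ∧ T ∨ ¬¬P ∧ ¬P ∨ P) ∧ Q
= ¬(P ∧ T ∨ P ∧ ¬P ∨ P) ∧ Q   [double negation]
= ¬(P ∧ T ∨ P) ∧ Q   [complement / identity]
= ¬P ∧ Q   [absorption]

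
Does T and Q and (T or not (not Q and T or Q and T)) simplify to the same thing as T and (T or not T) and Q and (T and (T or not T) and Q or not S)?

Yes

E1: T and Q and (T or not (not Q and T or Q and T))
    = T and Q and (T or not T)
    = T and Q
E2: T and (T or not T) and Q and (T and (T or not T) and Q or not S)
    = T and (T or not T) and Q
    = T and Q
Both reduce to T and Q, so they are equivalent.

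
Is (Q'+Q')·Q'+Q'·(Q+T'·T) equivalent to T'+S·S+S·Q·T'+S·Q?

No

E1: (Q'+Q')·Q'+Q'·(Q+T'·T)
    = Q'·Q'+Q'·(Q+T'·T)   — idempotence
    = Q'·Q'+Q'·Q   — complement / identity
    = Q'   — distribution
E2: T'+S·S+S·Q·T'+S·Q
    = T'+S+S·Q·T'+S·Q   — idempotence
    = T'+S+S·Q   — absorption
    = T'+S   — absorption
These differ: at Q=1, S=1, T=1, E1 = 0 but E2 = 1.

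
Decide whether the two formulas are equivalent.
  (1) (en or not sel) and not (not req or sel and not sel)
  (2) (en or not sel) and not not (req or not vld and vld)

Yes

E1: (en or not sel) and not (not req or sel and not sel)
    = (en or not sel) and not not req   (complement / identity)
    = (en or not sel) and req   (double negation)
E2: (en or not sel) and not not (req or not vld and vld)
    = (en or not sel) and not not req   (complement / identity)
    = (en or not sel) and req   (double negation)
Both reduce to (en or not sel) and req, so they are equivalent.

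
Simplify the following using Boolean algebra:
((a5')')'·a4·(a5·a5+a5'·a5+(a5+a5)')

a5'·a4

((a5')')'·a4·(a5·a5+a5'·a5+(a5+a5)')
= ((a5')')'·a4·(a5+(a5+a5)')   — distribution
= a5'·a4·(a5+(a5+a5)')   — double negation
= a5'·a4·(a5+a5')   — idempotence
= a5'·a4   — complement / identity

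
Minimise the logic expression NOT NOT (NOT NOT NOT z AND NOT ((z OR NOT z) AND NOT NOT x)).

NOT NOT (NOT NOT NOT z AND NOT ((z OR NOT z) AND NOT NOT x))
= NOT NOT (NOT z AND NOT ((z OR NOT z) AND NOT NOT x))   [double negation]
= NOT z AND NOT ((z OR NOT z) AND NOT NOT x)   [double negation]
= NOT z AND NOT NOT NOT x   [complement / identity]
= NOT z AND NOT x   [double negation]

NOT z AND NOT x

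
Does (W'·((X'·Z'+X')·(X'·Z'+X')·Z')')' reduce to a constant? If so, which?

no

(W'·((X'·Z'+X')·(X'·Z'+X')·Z')')'
= (W'·((X'·Z'+X')·Z')')'   — idempotence
= (W'·(X'·Z')')'   — absorption
= W+X'·Z'   — De Morgan
This depends on W, X, Z, so it is not a constant.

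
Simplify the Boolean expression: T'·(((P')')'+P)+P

T'·(((P')')'+P)+P
= T'·(P'+P)+P
= T'+P

T'+P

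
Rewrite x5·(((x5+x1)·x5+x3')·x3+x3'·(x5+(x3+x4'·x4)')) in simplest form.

x5

x5·(((x5+x1)·x5+x3')·x3+x3'·(x5+(x3+x4'·x4)'))
= x5·(((x5+x1)·x5+x3')·x3+x3'·(x5+x3'))
= x5·((x5+x3')·x3+x3'·(x5+x3'))
= x5·(x5+x3')
= x5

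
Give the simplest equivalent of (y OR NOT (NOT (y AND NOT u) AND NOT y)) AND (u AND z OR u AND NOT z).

(y OR NOT (NOT (y AND NOT u) AND NOT y)) AND (u AND z OR u AND NOT z)
= (y OR y AND NOT u OR y) AND (u AND z OR u AND NOT z)
= (y OR y AND NOT u OR y) AND u
= (y OR y) AND u
= y AND u

y AND u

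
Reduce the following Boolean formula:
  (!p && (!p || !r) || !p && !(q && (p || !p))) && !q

!p && !q

(!p && (!p || !r) || !p && !(q && (p || !p))) && !q
= (!p || !p && !(q && (p || !p))) && !q   [absorption]
= (!p || !p && !q) && !q   [complement / identity]
= !p && !q   [absorption]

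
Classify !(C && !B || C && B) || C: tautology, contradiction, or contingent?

tautology

!(C && !B || C && B) || C
= !C || C
= true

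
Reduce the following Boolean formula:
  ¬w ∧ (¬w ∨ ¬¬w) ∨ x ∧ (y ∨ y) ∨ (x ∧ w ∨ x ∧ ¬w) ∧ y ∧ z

¬w ∨ x ∧ y

¬w ∧ (¬w ∨ ¬¬w) ∨ x ∧ (y ∨ y) ∨ (x ∧ w ∨ x ∧ ¬w) ∧ y ∧ z
= ¬w ∧ (¬w ∨ ¬¬w) ∨ x ∧ (y ∨ y) ∨ x ∧ y ∧ z   — distribution
= ¬w ∧ (¬w ∨ w) ∨ x ∧ (y ∨ y) ∨ x ∧ y ∧ z   — double negation
= ¬w ∧ (¬w ∨ w) ∨ x ∧ y ∨ x ∧ y ∧ z   — idempotence
= ¬w ∨ x ∧ y ∨ x ∧ y ∧ z   — complement / identity
= ¬w ∨ x ∧ y   — absorption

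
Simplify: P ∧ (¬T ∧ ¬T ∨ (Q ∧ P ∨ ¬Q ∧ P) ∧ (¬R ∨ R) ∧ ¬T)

P ∧ ¬T

P ∧ (¬T ∧ ¬T ∨ (Q ∧ P ∨ ¬Q ∧ P) ∧ (¬R ∨ R) ∧ ¬T)
= P ∧ (¬T ∧ ¬T ∨ P ∧ (¬R ∨ R) ∧ ¬T)   — distribution
= P ∧ (¬T ∧ ¬T ∨ P ∧ ¬T)   — complement / identity
= P ∧ (¬T ∨ P) ∧ ¬T   — distribution
= P ∧ ¬T   — absorption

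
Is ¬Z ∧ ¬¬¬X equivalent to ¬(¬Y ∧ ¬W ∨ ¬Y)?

E1: ¬Z ∧ ¬¬¬X
    = ¬Z ∧ ¬X   [double negation]
E2: ¬(¬Y ∧ ¬W ∨ ¬Y)
    = ¬¬Y   [absorption]
    = Y   [double negation]
These differ: at W=1, X=1, Y=1, Z=0, E1 = 0 but E2 = 1.

No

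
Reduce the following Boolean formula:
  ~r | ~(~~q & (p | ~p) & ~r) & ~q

~r | ~(~~q & (p | ~p) & ~r) & ~q
= ~r | ~(~~q & ~r) & ~q   [complement / identity]
= ~r | (~q | r) & ~q   [De Morgan]
= ~r | ~q   [absorption]

~r | ~q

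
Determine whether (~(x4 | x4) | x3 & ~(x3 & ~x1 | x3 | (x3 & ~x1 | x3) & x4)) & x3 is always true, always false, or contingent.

(~(x4 | x4) | x3 & ~(x3 & ~x1 | x3 | (x3 & ~x1 | x3) & x4)) & x3
= (~(x4 | x4) | x3 & ~(x3 & ~x1 | x3)) & x3   (absorption)
= (~x4 | x3 & ~(x3 & ~x1 | x3)) & x3   (idempotence)
= (~x4 | x3 & ~x3) & x3   (absorption)
= ~x4 & x3   (complement / identity)
This depends on x3, x4, so it is not a constant.

contingent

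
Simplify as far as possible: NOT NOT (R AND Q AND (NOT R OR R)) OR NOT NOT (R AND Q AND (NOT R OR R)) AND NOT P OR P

NOT NOT (R AND Q AND (NOT R OR R)) OR NOT NOT (R AND Q AND (NOT R OR R)) AND NOT P OR P
= NOT NOT (R AND Q AND (NOT R OR R)) OR P   (absorption)
= NOT NOT (R AND Q) OR P   (complement / identity)
= R AND Q OR P   (double negation)

R AND Q OR P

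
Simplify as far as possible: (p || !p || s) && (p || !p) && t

(p || !p || s) && (p || !p) && t
= (p || !p) && t
= t

t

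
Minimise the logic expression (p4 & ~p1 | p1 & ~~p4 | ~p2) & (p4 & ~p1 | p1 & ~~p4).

p4

(p4 & ~p1 | p1 & ~~p4 | ~p2) & (p4 & ~p1 | p1 & ~~p4)
= p4 & ~p1 | p1 & ~~p4
= p4 & ~p1 | p1 & p4
= p4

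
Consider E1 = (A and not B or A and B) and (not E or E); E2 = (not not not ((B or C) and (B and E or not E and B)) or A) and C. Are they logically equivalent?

No

E1: (A and not B or A and B) and (not E or E)
    = A and not B or A and B
    = A
E2: (not not not ((B or C) and (B and E or not E and B)) or A) and C
    = (not ((B or C) and (B and E or not E and B)) or A) and C
    = (not ((B or C) and B) or A) and C
    = (not B or A) and C
These differ: at A=1, B=0, C=0, E=0, E1 = 1 but E2 = 0.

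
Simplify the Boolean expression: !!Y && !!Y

!!Y && !!Y
= !!Y
= Y

Y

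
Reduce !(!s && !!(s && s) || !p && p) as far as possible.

!(!s && !!(s && s) || !p && p)
= !(!s && !!(s && s))   [complement / identity]
= s || !(s && s)   [De Morgan]
= s || !s   [idempotence]
= true   [complement]

true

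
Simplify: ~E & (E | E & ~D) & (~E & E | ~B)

~E & (E | E & ~D) & (~E & E | ~B)
= ~E & E & (~E & E | ~B)   — absorption
= ~E & E   — absorption
= 0   — complement

0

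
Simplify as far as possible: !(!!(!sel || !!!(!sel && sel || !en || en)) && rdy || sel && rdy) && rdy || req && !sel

!(!!(!sel || !!!(!sel && sel || !en || en)) && rdy || sel && rdy) && rdy || req && !sel
= !(!!(!sel || !(!sel && sel || !en || en)) && rdy || sel && rdy) && rdy || req && !sel   (double negation)
= !(!!(!sel || !(!en || en)) && rdy || sel && rdy) && rdy || req && !sel   (complement / identity)
= !(!(sel && (!en || en)) && rdy || sel && rdy) && rdy || req && !sel   (De Morgan)
= !(!sel && rdy || sel && rdy) && rdy || req && !sel   (complement / identity)
= !rdy && rdy || req && !sel   (distribution)
= req && !sel   (complement / identity)

req && !sel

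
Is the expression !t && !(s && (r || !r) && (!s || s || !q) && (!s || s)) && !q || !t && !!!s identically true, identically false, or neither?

neither

!t && !(s && (r || !r) && (!s || s || !q) && (!s || s)) && !q || !t && !!!s
= !t && !(s && (r || !r) && (!s || s)) && !q || !t && !!!s
= !t && !(s && (r || !r) && (!s || s)) && !q || !t && !s
= !t && !(s && (!s || s)) && !q || !t && !s
= !t && !s && !q || !t && !s
= !t && !s
This depends on s, t, so it is not a constant.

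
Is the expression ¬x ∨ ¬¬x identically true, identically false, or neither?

identically true

¬x ∨ ¬¬x
= ¬x ∨ x   (double negation)
= True   (complement)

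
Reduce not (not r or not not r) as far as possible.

not (not r or not not r)
= r and not r   — De Morgan
= False   — complement

False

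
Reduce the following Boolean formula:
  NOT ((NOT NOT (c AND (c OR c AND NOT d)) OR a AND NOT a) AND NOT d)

NOT c OR d

NOT ((NOT NOT (c AND (c OR c AND NOT d)) OR a AND NOT a) AND NOT d)
= NOT (NOT NOT (c AND (c OR c AND NOT d)) AND NOT d)   — complement / identity
= NOT (NOT NOT (c AND c) AND NOT d)   — absorption
= NOT (c AND c) OR d   — De Morgan
= NOT c OR d   — idempotence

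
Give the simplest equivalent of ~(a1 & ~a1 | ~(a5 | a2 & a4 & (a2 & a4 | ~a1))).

~(a1 & ~a1 | ~(a5 | a2 & a4 & (a2 & a4 | ~a1)))
= ~~(a5 | a2 & a4 & (a2 & a4 | ~a1))   (complement / identity)
= a5 | a2 & a4 & (a2 & a4 | ~a1)   (double negation)
= a5 | a2 & a4   (absorption)

a5 | a2 & a4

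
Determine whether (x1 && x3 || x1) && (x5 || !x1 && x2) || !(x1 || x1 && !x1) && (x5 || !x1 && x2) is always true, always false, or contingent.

(x1 && x3 || x1) && (x5 || !x1 && x2) || !(x1 || x1 && !x1) && (x5 || !x1 && x2)
= (x1 && x3 || x1) && (x5 || !x1 && x2) || !x1 && (x5 || !x1 && x2)   (complement / identity)
= x1 && (x5 || !x1 && x2) || !x1 && (x5 || !x1 && x2)   (absorption)
= x5 || !x1 && x2   (distribution)
This depends on x1, x2, x5, so it is not a constant.

contingent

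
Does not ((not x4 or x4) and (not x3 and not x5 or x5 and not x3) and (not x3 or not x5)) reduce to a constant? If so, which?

not ((not x4 or x4) and (not x3 and not x5 or x5 and not x3) and (not x3 or not x5))
= not ((not x4 or x4) and not x3 and (not x3 or not x5))   (distribution)
= not ((not x4 or x4) and not x3)   (absorption)
= not not x3   (complement / identity)
= x3   (double negation)
This depends on x3, so it is not a constant.

no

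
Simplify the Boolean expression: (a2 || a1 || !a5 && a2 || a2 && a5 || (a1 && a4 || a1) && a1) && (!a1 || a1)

a2 || a1

(a2 || a1 || !a5 && a2 || a2 && a5 || (a1 && a4 || a1) && a1) && (!a1 || a1)
= (a2 || a1 || a2 || (a1 && a4 || a1) && a1) && (!a1 || a1)
= (a2 || a1 || a2 || a1 && a1) && (!a1 || a1)
= a2 || a1 || a2 || a1 && a1
= a2 || a1 || a2 || a1
= a2 || a1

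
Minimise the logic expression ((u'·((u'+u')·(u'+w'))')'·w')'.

((u'·((u'+u')·(u'+w'))')'·w')'
= ((u'·(u'·w'+u')')'·w')'   [distribution]
= u'·(u'·w'+u')'+w   [De Morgan]
= u'·(u')'+w   [absorption]
= u'·u+w   [double negation]
= w   [complement / identity]

w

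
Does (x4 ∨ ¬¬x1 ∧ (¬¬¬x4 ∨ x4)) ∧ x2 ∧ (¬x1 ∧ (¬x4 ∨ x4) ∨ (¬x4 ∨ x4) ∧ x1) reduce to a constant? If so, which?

(x4 ∨ ¬¬x1 ∧ (¬¬¬x4 ∨ x4)) ∧ x2 ∧ (¬x1 ∧ (¬x4 ∨ x4) ∨ (¬x4 ∨ x4) ∧ x1)
= (x4 ∨ x1 ∧ (¬¬¬x4 ∨ x4)) ∧ x2 ∧ (¬x1 ∧ (¬x4 ∨ x4) ∨ (¬x4 ∨ x4) ∧ x1)
= (x4 ∨ x1 ∧ (¬¬¬x4 ∨ x4)) ∧ x2 ∧ (¬x4 ∨ x4)
= (x4 ∨ x1 ∧ (¬¬¬x4 ∨ x4)) ∧ x2
= (x4 ∨ x1 ∧ (¬x4 ∨ x4)) ∧ x2
= (x4 ∨ x1) ∧ x2
This depends on x1, x2, x4, so it is not a constant.

no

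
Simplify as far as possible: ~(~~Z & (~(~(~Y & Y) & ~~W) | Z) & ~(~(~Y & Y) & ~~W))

~Z | W

~(~~Z & (~(~(~Y & Y) & ~~W) | Z) & ~(~(~Y & Y) & ~~W))
= ~(~~Z & ~(~(~Y & Y) & ~~W))
= ~(~~Z & (~Y & Y | ~W))
= ~(~~Z & ~W)
= ~Z | W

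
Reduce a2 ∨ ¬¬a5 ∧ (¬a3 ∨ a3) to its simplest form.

a2 ∨ ¬¬a5 ∧ (¬a3 ∨ a3)
= a2 ∨ a5 ∧ (¬a3 ∨ a3)
= a2 ∨ a5

a2 ∨ a5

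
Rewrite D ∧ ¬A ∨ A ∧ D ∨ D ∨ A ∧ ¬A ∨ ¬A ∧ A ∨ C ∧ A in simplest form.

D ∧ ¬A ∨ A ∧ D ∨ D ∨ A ∧ ¬A ∨ ¬A ∧ A ∨ C ∧ A
= D ∨ D ∨ A ∧ ¬A ∨ ¬A ∧ A ∨ C ∧ A   (distribution)
= D ∨ D ∨ ¬A ∧ A ∨ C ∧ A   (complement / identity)
= D ∨ D ∨ C ∧ A   (complement / identity)
= D ∨ C ∧ A   (idempotence)

D ∨ C ∧ A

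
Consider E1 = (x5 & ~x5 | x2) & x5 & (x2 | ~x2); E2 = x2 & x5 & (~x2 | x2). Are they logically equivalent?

E1: (x5 & ~x5 | x2) & x5 & (x2 | ~x2)
    = x2 & x5 & (x2 | ~x2)   (complement / identity)
    = x2 & x5   (complement / identity)
E2: x2 & x5 & (~x2 | x2)
    = x2 & x5   (complement / identity)
Both reduce to x2 & x5, so they are equivalent.

Yes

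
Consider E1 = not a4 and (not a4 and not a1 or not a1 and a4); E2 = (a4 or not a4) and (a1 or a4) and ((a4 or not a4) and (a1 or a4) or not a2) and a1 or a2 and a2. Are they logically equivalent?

No

E1: not a4 and (not a4 and not a1 or not a1 and a4)
    = not a4 and not a1
E2: (a4 or not a4) and (a1 or a4) and ((a4 or not a4) and (a1 or a4) or not a2) and a1 or a2 and a2
    = (a4 or not a4) and (a1 or a4) and a1 or a2 and a2
    = (a1 or a4) and a1 or a2 and a2
    = a1 or a2 and a2
    = a1 or a2
These differ: at a1=1, a2=1, a4=1, E1 = 0 but E2 = 1.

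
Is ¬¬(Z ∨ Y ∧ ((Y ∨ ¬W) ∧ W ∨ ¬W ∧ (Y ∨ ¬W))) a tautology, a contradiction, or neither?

neither

¬¬(Z ∨ Y ∧ ((Y ∨ ¬W) ∧ W ∨ ¬W ∧ (Y ∨ ¬W)))
= ¬¬(Z ∨ Y ∧ (Y ∨ ¬W))   — distribution
= Z ∨ Y ∧ (Y ∨ ¬W)   — double negation
= Z ∨ Y   — absorption
This depends on Y, Z, so it is not a constant.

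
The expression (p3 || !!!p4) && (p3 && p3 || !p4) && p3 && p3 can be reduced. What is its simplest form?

(p3 || !!!p4) && (p3 && p3 || !p4) && p3 && p3
= (p3 || !!!p4) && p3 && p3   [absorption]
= (p3 || !!!p4) && p3   [idempotence]
= (p3 || !p4) && p3   [double negation]
= p3   [absorption]

p3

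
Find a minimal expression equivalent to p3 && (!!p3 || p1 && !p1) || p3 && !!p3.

p3

p3 && (!!p3 || p1 && !p1) || p3 && !!p3
= p3 && !!p3 || p3 && !!p3
= p3 && !!p3
= p3 && p3
= p3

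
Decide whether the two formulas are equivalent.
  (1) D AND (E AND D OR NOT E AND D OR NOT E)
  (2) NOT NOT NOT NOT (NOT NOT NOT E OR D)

E1: D AND (E AND D OR NOT E AND D OR NOT E)
    = D AND (D OR NOT E)   (distribution)
    = D   (absorption)
E2: NOT NOT NOT NOT (NOT NOT NOT E OR D)
    = NOT NOT (NOT NOT NOT E OR D)   (double negation)
    = NOT NOT (NOT E OR D)   (double negation)
    = NOT E OR D   (double negation)
These differ: at D=0, E=0, E1 = 0 but E2 = 1.

No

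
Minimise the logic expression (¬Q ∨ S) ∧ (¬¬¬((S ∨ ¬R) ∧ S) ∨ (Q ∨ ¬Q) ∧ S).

¬Q ∨ S

(¬Q ∨ S) ∧ (¬¬¬((S ∨ ¬R) ∧ S) ∨ (Q ∨ ¬Q) ∧ S)
= (¬Q ∨ S) ∧ (¬((S ∨ ¬R) ∧ S) ∨ (Q ∨ ¬Q) ∧ S)
= (¬Q ∨ S) ∧ (¬S ∨ (Q ∨ ¬Q) ∧ S)
= (¬Q ∨ S) ∧ (¬S ∨ S)
= ¬Q ∨ S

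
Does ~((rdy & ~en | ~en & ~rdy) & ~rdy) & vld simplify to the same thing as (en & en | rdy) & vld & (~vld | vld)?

Yes

E1: ~((rdy & ~en | ~en & ~rdy) & ~rdy) & vld
    = ~(~en & ~rdy) & vld
    = (en | rdy) & vld
E2: (en & en | rdy) & vld & (~vld | vld)
    = (en & en | rdy) & vld
    = (en | rdy) & vld
Both reduce to (en | rdy) & vld, so they are equivalent.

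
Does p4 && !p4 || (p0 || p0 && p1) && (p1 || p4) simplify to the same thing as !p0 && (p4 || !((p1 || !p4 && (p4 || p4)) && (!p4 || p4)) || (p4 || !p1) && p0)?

No

E1: p4 && !p4 || (p0 || p0 && p1) && (p1 || p4)
    = (p0 || p0 && p1) && (p1 || p4)
    = p0 && (p1 || p4)
E2: !p0 && (p4 || !((p1 || !p4 && (p4 || p4)) && (!p4 || p4)) || (p4 || !p1) && p0)
    = !p0 && (p4 || !(p1 || !p4 && (p4 || p4)) || (p4 || !p1) && p0)
    = !p0 && (p4 || !(p1 || !p4 && p4) || (p4 || !p1) && p0)
    = !p0 && (p4 || !p1 || (p4 || !p1) && p0)
    = !p0 && (p4 || !p1)
These differ: at p0=1, p1=1, p4=1, E1 = 1 but E2 = 0.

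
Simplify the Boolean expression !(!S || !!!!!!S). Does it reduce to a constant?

!(!S || !!!!!!S)
= !(!S || !!!!S)   (double negation)
= !(!S || !!S)   (double negation)
= S && !S   (De Morgan)
= false   (complement)

false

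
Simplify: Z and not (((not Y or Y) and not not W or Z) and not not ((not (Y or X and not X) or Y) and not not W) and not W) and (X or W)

Z and (X or W)

Z and not (((not Y or Y) and not not W or Z) and not not ((not (Y or X and not X) or Y) and not not W) and not W) and (X or W)
= Z and not (((not Y or Y) and not not W or Z) and not not ((not Y or Y) and not not W) and not W) and (X or W)
= Z and not (((not Y or Y) and not not W or Z) and (not Y or Y) and not not W and not W) and (X or W)
= Z and not ((not Y or Y) and not not W and not W) and (X or W)
= Z and not (not not W and not W) and (X or W)
= Z and (not W or W) and (X or W)
= Z and (X or W)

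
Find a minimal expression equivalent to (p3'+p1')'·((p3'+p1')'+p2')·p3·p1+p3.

(p3'+p1')'·((p3'+p1')'+p2')·p3·p1+p3
= (p3'+p1')'·p3·p1+p3
= p3·p1·p3·p1+p3
= p3·p1+p3
= p3

p3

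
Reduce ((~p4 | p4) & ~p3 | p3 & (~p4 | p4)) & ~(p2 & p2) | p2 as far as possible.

((~p4 | p4) & ~p3 | p3 & (~p4 | p4)) & ~(p2 & p2) | p2
= (~p4 | p4) & ~(p2 & p2) | p2
= ~(p2 & p2) | p2
= ~p2 | p2
= 1

1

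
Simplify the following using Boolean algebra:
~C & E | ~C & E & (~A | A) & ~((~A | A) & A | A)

~C & E | ~C & E & (~A | A) & ~((~A | A) & A | A)
= ~C & E | ~C & E & (~A | A) & ~(A | A)   (complement / identity)
= ~C & E | ~C & E & (~A | A) & ~A   (idempotence)
= ~C & E | ~C & E & ~A   (complement / identity)
= ~C & E   (absorption)

~C & E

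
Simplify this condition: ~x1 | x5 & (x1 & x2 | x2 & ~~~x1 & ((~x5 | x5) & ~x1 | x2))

~x1 | x5 & x2

~x1 | x5 & (x1 & x2 | x2 & ~~~x1 & ((~x5 | x5) & ~x1 | x2))
= ~x1 | x5 & (x1 & x2 | x2 & ~x1 & ((~x5 | x5) & ~x1 | x2))   — double negation
= ~x1 | x5 & (x1 & x2 | x2 & ~x1 & (~x1 | x2))   — complement / identity
= ~x1 | x5 & (x1 & x2 | x2 & ~x1)   — absorption
= ~x1 | x5 & x2   — distribution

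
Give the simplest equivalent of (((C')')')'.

C

(((C')')')'
= (C')'
= C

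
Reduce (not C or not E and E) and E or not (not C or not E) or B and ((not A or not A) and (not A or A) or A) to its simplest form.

E or B

(not C or not E and E) and E or not (not C or not E) or B and ((not A or not A) and (not A or A) or A)
= (not C or not E and E) and E or not (not C or not E) or B and (not A and A or not A or A)   (distribution)
= not C and E or not (not C or not E) or B and (not A and A or not A or A)   (complement / identity)
= not C and E or C and E or B and (not A and A or not A or A)   (De Morgan)
= not C and E or C and E or B and (not A or A)   (complement / identity)
= not C and E or C and E or B   (complement / identity)
= E or B   (distribution)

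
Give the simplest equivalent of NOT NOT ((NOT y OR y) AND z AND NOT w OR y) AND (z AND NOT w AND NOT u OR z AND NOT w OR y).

z AND NOT w OR y

NOT NOT ((NOT y OR y) AND z AND NOT w OR y) AND (z AND NOT w AND NOT u OR z AND NOT w OR y)
= ((NOT y OR y) AND z AND NOT w OR y) AND (z AND NOT w AND NOT u OR z AND NOT w OR y)   [double negation]
= (z AND NOT w OR y) AND (z AND NOT w AND NOT u OR z AND NOT w OR y)   [complement / identity]
= (z AND NOT w OR y) AND (z AND NOT w OR y)   [absorption]
= z AND NOT w OR y   [idempotence]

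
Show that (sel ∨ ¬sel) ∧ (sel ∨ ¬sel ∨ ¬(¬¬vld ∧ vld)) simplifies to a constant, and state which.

True

(sel ∨ ¬sel) ∧ (sel ∨ ¬sel ∨ ¬(¬¬vld ∧ vld))
= (sel ∨ ¬sel) ∧ (sel ∨ ¬sel ∨ ¬(vld ∧ vld))   — double negation
= ¬sel ∧ (¬sel ∨ ¬(vld ∧ vld)) ∨ sel   — distribution
= ¬sel ∧ (¬sel ∨ ¬vld) ∨ sel   — idempotence
= ¬sel ∨ sel   — absorption
= True   — complement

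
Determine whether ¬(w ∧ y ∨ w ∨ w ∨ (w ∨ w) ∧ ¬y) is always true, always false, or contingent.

contingent

¬(w ∧ y ∨ w ∨ w ∨ (w ∨ w) ∧ ¬y)
= ¬(w ∧ y ∨ w ∨ w)
= ¬(w ∧ y ∨ w)
= ¬w
This depends on w, so it is not a constant.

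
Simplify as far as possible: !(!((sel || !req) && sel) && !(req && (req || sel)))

!(!((sel || !req) && sel) && !(req && (req || sel)))
= !(!sel && !(req && (req || sel)))   — absorption
= !(!sel && !req)   — absorption
= sel || req   — De Morgan

sel || req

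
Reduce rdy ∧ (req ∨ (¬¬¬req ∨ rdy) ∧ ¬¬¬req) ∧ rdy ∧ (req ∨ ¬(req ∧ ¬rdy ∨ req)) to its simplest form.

rdy

rdy ∧ (req ∨ (¬¬¬req ∨ rdy) ∧ ¬¬¬req) ∧ rdy ∧ (req ∨ ¬(req ∧ ¬rdy ∨ req))
= rdy ∧ (req ∨ ¬¬¬req) ∧ rdy ∧ (req ∨ ¬(req ∧ ¬rdy ∨ req))   (absorption)
= rdy ∧ (req ∨ ¬¬¬req) ∧ rdy ∧ (req ∨ ¬req)   (absorption)
= rdy ∧ (req ∨ ¬req) ∧ rdy ∧ (req ∨ ¬req)   (double negation)
= rdy ∧ (req ∨ ¬req)   (idempotence)
= rdy   (complement / identity)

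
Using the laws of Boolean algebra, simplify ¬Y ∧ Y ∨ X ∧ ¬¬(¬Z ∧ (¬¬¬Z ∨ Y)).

X ∧ ¬Z

¬Y ∧ Y ∨ X ∧ ¬¬(¬Z ∧ (¬¬¬Z ∨ Y))
= ¬Y ∧ Y ∨ X ∧ ¬¬(¬Z ∧ (¬Z ∨ Y))   [double negation]
= ¬Y ∧ Y ∨ X ∧ ¬¬¬Z   [absorption]
= ¬Y ∧ Y ∨ X ∧ ¬Z   [double negation]
= X ∧ ¬Z   [complement / identity]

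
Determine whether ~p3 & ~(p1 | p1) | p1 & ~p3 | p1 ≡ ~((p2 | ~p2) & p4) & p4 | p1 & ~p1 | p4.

E1: ~p3 & ~(p1 | p1) | p1 & ~p3 | p1
    = ~p3 & ~p1 | p1 & ~p3 | p1   (idempotence)
    = ~p3 | p1   (distribution)
E2: ~((p2 | ~p2) & p4) & p4 | p1 & ~p1 | p4
    = ~p4 & p4 | p1 & ~p1 | p4   (complement / identity)
    = ~p4 & p4 | p4   (complement / identity)
    = p4   (complement / identity)
These differ: at p1=0, p2=0, p3=0, p4=0, E1 = 1 but E2 = 0.

No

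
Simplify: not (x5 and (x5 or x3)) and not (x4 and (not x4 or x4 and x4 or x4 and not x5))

not (x5 and (x5 or x3)) and not (x4 and (not x4 or x4 and x4 or x4 and not x5))
= not (x5 and (x5 or x3)) and not (x4 and (not x4 or (x4 or not x5) and x4))
= not (x5 and (x5 or x3)) and not (x4 and (not x4 or x4))
= not (x5 and (x5 or x3)) and not x4
= not x5 and not x4

not x5 and not x4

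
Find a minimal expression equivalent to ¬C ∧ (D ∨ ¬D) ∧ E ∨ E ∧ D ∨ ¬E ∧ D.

¬C ∧ E ∨ D

¬C ∧ (D ∨ ¬D) ∧ E ∨ E ∧ D ∨ ¬E ∧ D
= ¬C ∧ E ∨ E ∧ D ∨ ¬E ∧ D   (complement / identity)
= ¬C ∧ E ∨ D   (distribution)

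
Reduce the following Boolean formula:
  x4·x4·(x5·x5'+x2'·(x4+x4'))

x4·x4·(x5·x5'+x2'·(x4+x4'))
= x4·x4·x2'·(x4+x4')   [complement / identity]
= x4·x2'·(x4+x4')   [idempotence]
= x4·x2'   [complement / identity]

x4·x2'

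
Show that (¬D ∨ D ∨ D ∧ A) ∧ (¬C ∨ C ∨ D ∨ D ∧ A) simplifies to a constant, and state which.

(¬D ∨ D ∨ D ∧ A) ∧ (¬C ∨ C ∨ D ∨ D ∧ A)
= D ∨ D ∧ A ∨ ¬D ∧ (¬C ∨ C)
= D ∨ D ∧ A ∨ ¬D
= D ∨ ¬D
= True

True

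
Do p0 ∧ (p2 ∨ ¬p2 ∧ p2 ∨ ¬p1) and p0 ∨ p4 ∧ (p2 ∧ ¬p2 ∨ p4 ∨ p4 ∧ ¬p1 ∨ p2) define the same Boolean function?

No

E1: p0 ∧ (p2 ∨ ¬p2 ∧ p2 ∨ ¬p1)
    = p0 ∧ (p2 ∨ ¬p1)   — complement / identity
E2: p0 ∨ p4 ∧ (p2 ∧ ¬p2 ∨ p4 ∨ p4 ∧ ¬p1 ∨ p2)
    = p0 ∨ p4 ∧ (p4 ∨ p4 ∧ ¬p1 ∨ p2)   — complement / identity
    = p0 ∨ p4 ∧ (p4 ∨ p2)   — absorption
    = p0 ∨ p4   — absorption
These differ: at p0=0, p1=1, p2=0, p4=1, E1 = 0 but E2 = 1.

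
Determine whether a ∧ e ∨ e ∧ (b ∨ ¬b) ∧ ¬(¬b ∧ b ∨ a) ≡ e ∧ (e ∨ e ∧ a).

E1: a ∧ e ∨ e ∧ (b ∨ ¬b) ∧ ¬(¬b ∧ b ∨ a)
    = a ∧ e ∨ e ∧ (b ∨ ¬b) ∧ ¬a
    = a ∧ e ∨ e ∧ ¬a
    = e
E2: e ∧ (e ∨ e ∧ a)
    = e ∧ e
    = e
Both reduce to e, so they are equivalent.

Yes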